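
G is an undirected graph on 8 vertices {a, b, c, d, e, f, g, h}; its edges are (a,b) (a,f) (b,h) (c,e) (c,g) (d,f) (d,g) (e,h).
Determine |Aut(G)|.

16

G is 2-regular and connected on 8 vertices, i.e. the cycle C_8. The automorphisms of the 8-cycle are exactly the symmetries of a regular 8-gon: the dihedral group D_8, |D_8| = 16.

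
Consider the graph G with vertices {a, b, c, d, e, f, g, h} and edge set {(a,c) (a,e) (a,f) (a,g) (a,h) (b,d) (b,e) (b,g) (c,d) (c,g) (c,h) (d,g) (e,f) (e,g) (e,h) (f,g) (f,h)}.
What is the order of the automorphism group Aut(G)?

Degrees alone do not determine every vertex (e.g. a and e both have degree 5), but their neighbour-degree multisets differ: N(a) has degrees [4, 4, 4, 5, 6] while N(e) has degrees [3, 4, 4, 5, 6]. Repeating this refinement separates all vertices, so the only automorphism is the identity.

1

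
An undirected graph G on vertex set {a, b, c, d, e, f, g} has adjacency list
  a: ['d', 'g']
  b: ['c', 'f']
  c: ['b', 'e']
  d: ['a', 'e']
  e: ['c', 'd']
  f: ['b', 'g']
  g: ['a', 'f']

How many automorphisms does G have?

Every vertex has degree 2 and the graph is connected, so G is the 7-cycle C_7. C_7 has 7 rotations and 7 reflections, so Aut(C_7) ≅ D_7 of order 14.

14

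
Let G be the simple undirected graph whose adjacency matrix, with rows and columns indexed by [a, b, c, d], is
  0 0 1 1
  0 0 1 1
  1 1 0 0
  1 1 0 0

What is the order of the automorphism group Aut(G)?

G is 2-regular and bipartite on 2^2 = 4 vertices with girth 4; it is the hypercube graph Q_2. The symmetry group of the 2-cube is the hyperoctahedral group B_2 = Z_2 ≀ S_2, of order 2^2·2! = 8.

8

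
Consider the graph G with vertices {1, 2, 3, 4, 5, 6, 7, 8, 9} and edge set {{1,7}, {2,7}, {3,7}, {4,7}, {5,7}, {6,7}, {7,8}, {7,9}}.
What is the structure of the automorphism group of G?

S_8

Vertex 7 has degree 8 and every other vertex has degree 1, so G is the star K_{1,8} with centre 7. The 8 leaves are pairwise interchangeable while the centre is fixed, giving Aut(G) = S_8.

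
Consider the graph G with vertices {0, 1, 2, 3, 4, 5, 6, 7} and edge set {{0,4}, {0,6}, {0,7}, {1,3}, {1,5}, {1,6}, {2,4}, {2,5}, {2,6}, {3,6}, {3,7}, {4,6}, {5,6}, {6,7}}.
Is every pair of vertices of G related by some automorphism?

No

Vertex 6 is the only vertex of degree 7, so every automorphism fixes it; G is not vertex-transitive.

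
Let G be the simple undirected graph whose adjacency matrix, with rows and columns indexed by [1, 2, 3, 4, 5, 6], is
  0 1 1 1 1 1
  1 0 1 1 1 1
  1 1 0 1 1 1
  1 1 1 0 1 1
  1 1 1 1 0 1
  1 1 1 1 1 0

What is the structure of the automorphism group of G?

All 6 vertices are pairwise adjacent: G = K_6. Every bijection on the vertex set is an automorphism of K_6; hence Aut(K_6) ≅ S_6, order 720.

S_6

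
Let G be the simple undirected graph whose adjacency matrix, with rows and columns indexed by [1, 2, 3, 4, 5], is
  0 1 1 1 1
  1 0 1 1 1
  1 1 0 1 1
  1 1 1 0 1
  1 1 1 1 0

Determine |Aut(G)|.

All 5 vertices are pairwise adjacent: G = K_5. Every bijection on the vertex set is an automorphism of K_5; hence Aut(K_5) ≅ S_5, order 120.

120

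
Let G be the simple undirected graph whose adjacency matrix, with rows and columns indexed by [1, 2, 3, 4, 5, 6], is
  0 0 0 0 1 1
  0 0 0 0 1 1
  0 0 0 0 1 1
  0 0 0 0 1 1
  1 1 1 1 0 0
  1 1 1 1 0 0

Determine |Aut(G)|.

The vertices split by degree into {5, 6} (degree 4) and {1, 2, 3, 4} (degree 2); every edge runs between the two parts, so G is the complete bipartite graph K_{2,4}. Automorphisms preserve the bipartition setwise (since the parts differ in size) and act as S_2 × S_4 within it; |Aut| = 48.

48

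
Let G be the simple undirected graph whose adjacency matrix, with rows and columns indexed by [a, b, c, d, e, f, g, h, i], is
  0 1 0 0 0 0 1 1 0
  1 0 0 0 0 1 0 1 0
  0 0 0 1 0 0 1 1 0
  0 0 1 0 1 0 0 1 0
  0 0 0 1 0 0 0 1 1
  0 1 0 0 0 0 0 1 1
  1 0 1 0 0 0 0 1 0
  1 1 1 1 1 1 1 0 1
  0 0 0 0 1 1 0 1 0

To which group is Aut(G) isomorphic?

Vertex h is the unique vertex of degree 8; the remaining 8 vertices each have degree 3 and induce a cycle, so G is the wheel on 9 vertices with hub h. With the hub fixed, the remaining symmetry is that of the rim cycle C_8, giving the dihedral group D_8.

D_8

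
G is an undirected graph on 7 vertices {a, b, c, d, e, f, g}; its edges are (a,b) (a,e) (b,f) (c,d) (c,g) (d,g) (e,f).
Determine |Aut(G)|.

G has two connected components, {a, b, e, f} and {c, d, g}; each is 2-regular, so G = C_4 ⊔ C_3. No automorphism exchanges components of different sizes, hence Aut(G) is the direct product D_3 × D_4, order 48.

48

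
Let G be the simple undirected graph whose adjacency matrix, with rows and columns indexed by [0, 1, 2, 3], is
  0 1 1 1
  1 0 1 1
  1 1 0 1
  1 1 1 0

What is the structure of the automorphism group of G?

Every vertex has degree 3, so G is the complete graph K_4. Any permutation of the 4 vertices preserves K_4, so Aut(K_4) = S_4 of order 4! = 24.

the symmetric group on 4 letters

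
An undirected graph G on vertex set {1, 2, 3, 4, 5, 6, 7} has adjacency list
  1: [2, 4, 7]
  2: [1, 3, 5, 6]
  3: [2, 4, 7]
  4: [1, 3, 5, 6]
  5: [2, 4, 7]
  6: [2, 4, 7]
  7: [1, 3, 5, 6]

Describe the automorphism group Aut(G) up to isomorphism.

The vertices split by degree into {2, 4, 7} (degree 4) and {1, 3, 5, 6} (degree 3); every edge runs between the two parts, so G is the complete bipartite graph K_{3,4}. The parts have unequal sizes, so no automorphism swaps them; each part is permuted independently, giving S_4 × S_3 of order 4!·3! = 144.

S_4 × S_3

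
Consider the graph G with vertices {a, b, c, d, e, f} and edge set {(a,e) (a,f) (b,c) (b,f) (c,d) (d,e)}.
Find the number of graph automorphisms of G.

Every vertex has degree 2 and the graph is connected, so G is the 6-cycle C_6. The automorphisms of the 6-cycle are exactly the symmetries of a regular 6-gon: the dihedral group D_6, |D_6| = 12.

12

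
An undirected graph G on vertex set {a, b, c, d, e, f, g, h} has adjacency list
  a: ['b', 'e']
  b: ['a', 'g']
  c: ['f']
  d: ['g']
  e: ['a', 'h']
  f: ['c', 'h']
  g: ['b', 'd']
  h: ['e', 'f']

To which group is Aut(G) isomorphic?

Z_2

The degree sequence is [2, 2, 1, 1, 2, 2, 2, 2]; the two degree-1 vertices c and d are the ends of a path, so G = P_8. A path has exactly one nontrivial symmetry — reversal — giving Aut(G) of order 2.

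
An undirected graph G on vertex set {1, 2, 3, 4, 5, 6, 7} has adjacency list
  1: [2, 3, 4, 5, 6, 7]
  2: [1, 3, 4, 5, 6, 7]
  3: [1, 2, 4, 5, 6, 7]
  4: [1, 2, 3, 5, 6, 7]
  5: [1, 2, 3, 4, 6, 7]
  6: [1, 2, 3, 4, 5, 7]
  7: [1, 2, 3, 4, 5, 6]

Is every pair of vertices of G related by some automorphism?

Yes

All 7 vertices are pairwise adjacent: G = K_7. Any permutation of the 7 vertices preserves K_7, so Aut(K_7) = S_7 of order 7! = 5040. Under this action every vertex can be carried to every other, so G is vertex-transitive.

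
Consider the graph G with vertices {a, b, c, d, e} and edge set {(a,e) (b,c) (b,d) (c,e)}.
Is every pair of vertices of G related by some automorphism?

No

Automorphisms preserve degree, but G has vertices of degree 1 and vertices of degree 2; no automorphism maps one to the other, so G is not vertex-transitive.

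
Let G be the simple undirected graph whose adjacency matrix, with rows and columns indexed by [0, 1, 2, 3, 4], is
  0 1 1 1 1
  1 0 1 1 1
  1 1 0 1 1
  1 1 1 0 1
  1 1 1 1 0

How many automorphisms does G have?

120

Every vertex has degree 4, so G is the complete graph K_5. Every bijection on the vertex set is an automorphism of K_5; hence Aut(K_5) ≅ S_5, order 120.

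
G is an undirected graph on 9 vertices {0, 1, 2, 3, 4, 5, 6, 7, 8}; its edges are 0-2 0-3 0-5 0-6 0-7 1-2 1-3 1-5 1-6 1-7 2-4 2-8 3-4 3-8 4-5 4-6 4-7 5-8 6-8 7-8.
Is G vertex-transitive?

No

Automorphisms preserve degree, but G has vertices of degree 4 and vertices of degree 5; no automorphism maps one to the other, so G is not vertex-transitive.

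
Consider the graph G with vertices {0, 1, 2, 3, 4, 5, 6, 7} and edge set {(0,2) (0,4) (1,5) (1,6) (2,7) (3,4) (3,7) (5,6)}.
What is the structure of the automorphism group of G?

G has two connected components, {0, 2, 3, 4, 7} and {1, 5, 6}; each is 2-regular, so G = C_5 ⊔ C_3. No automorphism exchanges components of different sizes, hence Aut(G) is the direct product D_5 × D_3, order 60.

D_5 × D_3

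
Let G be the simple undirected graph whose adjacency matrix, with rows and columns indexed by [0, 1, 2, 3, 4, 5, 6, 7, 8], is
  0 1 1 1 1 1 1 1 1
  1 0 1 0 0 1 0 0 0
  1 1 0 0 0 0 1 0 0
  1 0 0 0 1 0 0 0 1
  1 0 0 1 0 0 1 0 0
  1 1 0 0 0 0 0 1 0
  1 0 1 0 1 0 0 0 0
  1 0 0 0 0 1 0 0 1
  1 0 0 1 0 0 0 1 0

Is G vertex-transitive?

Vertex 0 is the only vertex of degree 8, so every automorphism fixes it; G is not vertex-transitive.

No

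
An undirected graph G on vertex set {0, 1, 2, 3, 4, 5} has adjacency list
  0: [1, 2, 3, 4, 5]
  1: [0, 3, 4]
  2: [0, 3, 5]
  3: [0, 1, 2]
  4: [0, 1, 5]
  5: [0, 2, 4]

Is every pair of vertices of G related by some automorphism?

Vertex 0 is the only vertex of degree 5, so every automorphism fixes it; G is not vertex-transitive.

No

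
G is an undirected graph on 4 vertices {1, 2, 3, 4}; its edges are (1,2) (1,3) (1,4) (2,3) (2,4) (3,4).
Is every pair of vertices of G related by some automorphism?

Yes

All 4 vertices are pairwise adjacent: G = K_4. Every bijection on the vertex set is an automorphism of K_4; hence Aut(K_4) ≅ S_4, order 24. This group acts transitively on the 4 vertices.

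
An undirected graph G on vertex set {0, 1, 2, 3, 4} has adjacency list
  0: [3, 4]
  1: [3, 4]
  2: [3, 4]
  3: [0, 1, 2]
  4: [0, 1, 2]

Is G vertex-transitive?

Automorphisms preserve degree, but G has vertices of degree 2 and vertices of degree 3; no automorphism maps one to the other, so G is not vertex-transitive.

No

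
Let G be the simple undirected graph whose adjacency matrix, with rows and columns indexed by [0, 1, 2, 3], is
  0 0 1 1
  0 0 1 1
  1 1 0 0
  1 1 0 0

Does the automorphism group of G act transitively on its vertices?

G is 2-regular and connected on 4 vertices, i.e. the cycle C_4. C_4 has 4 rotations and 4 reflections, so Aut(C_4) ≅ D_4 of order 8. Under this action every vertex can be carried to every other, so G is vertex-transitive.

Yes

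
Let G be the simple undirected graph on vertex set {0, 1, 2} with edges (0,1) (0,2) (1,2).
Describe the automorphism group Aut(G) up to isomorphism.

S_3

All 3 vertices are pairwise adjacent: G = K_3. Any permutation of the 3 vertices preserves K_3, so Aut(K_3) = S_3 of order 3! = 6.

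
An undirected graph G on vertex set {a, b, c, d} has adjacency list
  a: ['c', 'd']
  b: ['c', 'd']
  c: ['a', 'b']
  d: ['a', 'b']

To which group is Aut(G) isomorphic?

G is 2-regular and bipartite with parts {a, b} and {c, d} (each part is independent and every cross-pair is an edge), so G = K_{2,2}. Aut(K_{2,2}) is the wreath product S_2 ≀ Z_2: permute within each part, then optionally swap the parts; |Aut| = 2·(2!)² = 8.

S_2 ≀ Z_2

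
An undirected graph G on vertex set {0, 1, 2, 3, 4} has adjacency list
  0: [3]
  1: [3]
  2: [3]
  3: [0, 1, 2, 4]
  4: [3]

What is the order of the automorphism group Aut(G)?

Vertex 3 has degree 4 and every other vertex has degree 1, so G is the star K_{1,4} with centre 3. Any automorphism fixes the centre and permutes the 4 leaves freely, so Aut(G) ≅ S_4 of order 4! = 24.

24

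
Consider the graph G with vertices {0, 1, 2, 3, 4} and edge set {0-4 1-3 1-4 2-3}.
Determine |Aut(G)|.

2

The degree sequence is [1, 2, 1, 2, 2]; the two degree-1 vertices 0 and 2 are the ends of a path, so G = P_5. The only nontrivial automorphism of a path is the end-to-end reflection, so Aut(G) ≅ Z_2.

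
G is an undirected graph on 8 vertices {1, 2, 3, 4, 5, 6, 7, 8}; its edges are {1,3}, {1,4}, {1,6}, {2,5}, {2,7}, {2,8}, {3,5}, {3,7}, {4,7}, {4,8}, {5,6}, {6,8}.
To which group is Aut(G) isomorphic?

Z_2^3 ⋊ S_3

G is 3-regular and bipartite on 2^3 = 8 vertices with girth 4; it is the hypercube graph Q_3. The symmetry group of the 3-cube is the hyperoctahedral group B_3 = Z_2 ≀ S_3, of order 2^3·3! = 48.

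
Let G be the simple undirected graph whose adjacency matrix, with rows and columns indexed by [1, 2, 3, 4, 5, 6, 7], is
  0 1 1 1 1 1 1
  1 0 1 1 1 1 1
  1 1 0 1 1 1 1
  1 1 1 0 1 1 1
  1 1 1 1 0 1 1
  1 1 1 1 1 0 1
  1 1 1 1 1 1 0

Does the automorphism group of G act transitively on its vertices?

Every vertex has degree 6, so G is the complete graph K_7. Every bijection on the vertex set is an automorphism of K_7; hence Aut(K_7) ≅ S_7, order 5040. This group acts transitively on the 7 vertices.

Yes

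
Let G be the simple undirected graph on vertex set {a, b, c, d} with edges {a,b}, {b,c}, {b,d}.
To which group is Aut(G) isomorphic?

Vertex b has degree 3 and every other vertex has degree 1, so G is the star K_{1,3} with centre b. The 3 leaves are pairwise interchangeable while the centre is fixed, giving Aut(G) = S_3.

the symmetric group on 3 letters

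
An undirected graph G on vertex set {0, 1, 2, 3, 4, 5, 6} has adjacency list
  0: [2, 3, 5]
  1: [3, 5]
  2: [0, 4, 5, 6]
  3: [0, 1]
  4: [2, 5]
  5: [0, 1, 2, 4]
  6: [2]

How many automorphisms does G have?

Degrees alone do not determine every vertex (e.g. 1 and 3 both have degree 2), but their neighbour-degree multisets differ: N(1) has degrees [2, 4] while N(3) has degrees [2, 3]. Repeating this refinement separates all vertices, so the only automorphism is the identity.

1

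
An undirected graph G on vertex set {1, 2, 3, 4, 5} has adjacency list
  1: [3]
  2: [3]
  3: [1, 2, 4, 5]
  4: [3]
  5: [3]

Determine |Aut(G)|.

24

Vertex 3 has degree 4 and every other vertex has degree 1, so G is the star K_{1,4} with centre 3. Any automorphism fixes the centre and permutes the 4 leaves freely, so Aut(G) ≅ S_4 of order 4! = 24.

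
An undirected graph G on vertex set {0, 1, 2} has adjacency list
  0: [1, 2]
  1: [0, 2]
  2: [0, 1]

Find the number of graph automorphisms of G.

6

Every vertex has degree 2, so G is the complete graph K_3. Every bijection on the vertex set is an automorphism of K_3; hence Aut(K_3) ≅ S_3, order 6.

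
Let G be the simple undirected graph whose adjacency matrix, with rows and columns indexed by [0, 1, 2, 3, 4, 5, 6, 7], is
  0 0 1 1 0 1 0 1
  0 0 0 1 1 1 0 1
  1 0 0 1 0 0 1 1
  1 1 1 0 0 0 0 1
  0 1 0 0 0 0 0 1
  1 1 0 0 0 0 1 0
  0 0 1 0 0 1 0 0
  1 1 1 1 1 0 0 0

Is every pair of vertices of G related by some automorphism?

Vertex 5 is the only vertex of degree 3, so every automorphism fixes it; G is not vertex-transitive.

No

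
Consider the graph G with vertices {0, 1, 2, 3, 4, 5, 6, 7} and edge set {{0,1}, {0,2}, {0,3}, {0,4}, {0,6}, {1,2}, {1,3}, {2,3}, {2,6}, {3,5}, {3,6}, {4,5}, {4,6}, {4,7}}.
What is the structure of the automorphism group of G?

Degrees alone do not determine every vertex (e.g. 0 and 3 both have degree 5), but their neighbour-degree multisets differ: N(0) has degrees [3, 4, 4, 4, 5] while N(3) has degrees [2, 3, 4, 4, 5]. Repeating this refinement separates all vertices, so the only automorphism is the identity.

the trivial group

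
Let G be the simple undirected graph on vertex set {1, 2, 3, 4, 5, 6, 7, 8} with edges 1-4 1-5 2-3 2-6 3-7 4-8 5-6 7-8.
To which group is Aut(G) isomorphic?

the dihedral group of order 16

Every vertex has degree 2 and the graph is connected, so G is the 8-cycle C_8. The automorphisms of the 8-cycle are exactly the symmetries of a regular 8-gon: the dihedral group D_8, |D_8| = 16.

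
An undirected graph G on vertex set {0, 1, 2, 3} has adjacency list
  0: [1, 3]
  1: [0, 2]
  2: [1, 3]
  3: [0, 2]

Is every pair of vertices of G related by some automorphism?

Every vertex has degree 2 and the graph is connected, so G is the 4-cycle C_4. C_4 has 4 rotations and 4 reflections, so Aut(C_4) ≅ D_4 of order 8. Under this action every vertex can be carried to every other, so G is vertex-transitive.

Yes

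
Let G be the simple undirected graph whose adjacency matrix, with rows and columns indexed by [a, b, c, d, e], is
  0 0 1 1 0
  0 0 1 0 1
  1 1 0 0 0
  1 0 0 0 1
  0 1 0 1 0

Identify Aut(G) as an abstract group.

D_5

G is 2-regular and connected on 5 vertices, i.e. the cycle C_5. C_5 has 5 rotations and 5 reflections, so Aut(C_5) ≅ D_5 of order 10.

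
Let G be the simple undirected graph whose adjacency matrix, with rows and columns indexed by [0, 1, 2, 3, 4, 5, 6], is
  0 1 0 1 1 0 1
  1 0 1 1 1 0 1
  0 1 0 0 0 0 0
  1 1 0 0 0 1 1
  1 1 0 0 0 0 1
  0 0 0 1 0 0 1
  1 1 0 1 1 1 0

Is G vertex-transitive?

No

Vertex 2 is the only vertex of degree 1, so every automorphism fixes it; G is not vertex-transitive.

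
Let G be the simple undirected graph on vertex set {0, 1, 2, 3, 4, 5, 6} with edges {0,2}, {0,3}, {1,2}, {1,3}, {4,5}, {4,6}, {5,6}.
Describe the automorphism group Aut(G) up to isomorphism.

G has two connected components, {0, 1, 2, 3} and {4, 5, 6}; each is 2-regular, so G = C_4 ⊔ C_3. No automorphism exchanges components of different sizes, hence Aut(G) is the direct product D_3 × D_4, order 48.

D_3 × D_4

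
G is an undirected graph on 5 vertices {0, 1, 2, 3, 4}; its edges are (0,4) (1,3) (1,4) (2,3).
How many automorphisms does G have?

2

The degree sequence is [1, 2, 1, 2, 2]; the two degree-1 vertices 0 and 2 are the ends of a path, so G = P_5. The only nontrivial automorphism of a path is the end-to-end reflection, so Aut(G) ≅ Z_2.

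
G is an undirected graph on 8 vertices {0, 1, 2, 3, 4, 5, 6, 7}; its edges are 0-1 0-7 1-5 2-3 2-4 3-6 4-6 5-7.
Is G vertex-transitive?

Yes

G has two connected components, {2, 3, 4, 6} and {0, 1, 5, 7}; each is 2-regular, so G = C_4 ⊔ C_4. Aut of a disjoint union of two copies of C_4 is the wreath product D_4 ≀ Z_2, of order 2·8² = 128. This group acts transitively on the 8 vertices.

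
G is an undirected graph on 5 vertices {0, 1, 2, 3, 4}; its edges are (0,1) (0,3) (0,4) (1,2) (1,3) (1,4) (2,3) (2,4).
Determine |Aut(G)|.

Vertex 1 is the unique vertex of degree 4; the remaining 4 vertices each have degree 3 and induce a cycle, so G is the wheel on 5 vertices with hub 1. With the hub fixed, the remaining symmetry is that of the rim cycle C_4, giving the dihedral group D_4.

8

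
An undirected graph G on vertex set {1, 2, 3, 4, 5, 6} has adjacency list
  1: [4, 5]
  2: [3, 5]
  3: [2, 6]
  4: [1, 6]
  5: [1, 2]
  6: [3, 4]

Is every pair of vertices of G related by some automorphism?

Yes

G is 2-regular and connected on 6 vertices, i.e. the cycle C_6. The automorphisms of the 6-cycle are exactly the symmetries of a regular 6-gon: the dihedral group D_6, |D_6| = 12. This group acts transitively on the 6 vertices.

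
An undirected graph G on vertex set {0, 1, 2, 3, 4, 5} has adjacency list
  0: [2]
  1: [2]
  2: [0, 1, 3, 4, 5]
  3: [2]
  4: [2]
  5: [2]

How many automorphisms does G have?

Vertex 2 has degree 5 and every other vertex has degree 1, so G is the star K_{1,5} with centre 2. The 5 leaves are pairwise interchangeable while the centre is fixed, giving Aut(G) = S_5.

120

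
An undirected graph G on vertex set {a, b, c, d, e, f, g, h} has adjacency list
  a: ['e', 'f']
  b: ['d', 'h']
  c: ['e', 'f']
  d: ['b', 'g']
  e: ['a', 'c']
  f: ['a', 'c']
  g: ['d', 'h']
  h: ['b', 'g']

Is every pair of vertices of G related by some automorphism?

Yes

G has two connected components, {b, d, g, h} and {a, c, e, f}; each is 2-regular, so G = C_4 ⊔ C_4. Aut of a disjoint union of two copies of C_4 is the wreath product D_4 ≀ Z_2, of order 2·8² = 128. This group acts transitively on the 8 vertices.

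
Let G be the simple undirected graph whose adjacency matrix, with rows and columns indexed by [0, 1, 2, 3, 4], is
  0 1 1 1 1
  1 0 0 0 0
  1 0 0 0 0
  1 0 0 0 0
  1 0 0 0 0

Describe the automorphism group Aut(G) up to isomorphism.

Vertex 0 has degree 4 and every other vertex has degree 1, so G is the star K_{1,4} with centre 0. The 4 leaves are pairwise interchangeable while the centre is fixed, giving Aut(G) = S_4.

the symmetric group on 4 letters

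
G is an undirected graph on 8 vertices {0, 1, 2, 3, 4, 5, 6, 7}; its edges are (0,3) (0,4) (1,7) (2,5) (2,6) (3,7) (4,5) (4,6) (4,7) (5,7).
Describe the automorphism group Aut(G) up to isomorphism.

The degree sequence is [2, 1, 2, 2, 4, 3, 2, 4]. Checking the degree-preserving permutations of the vertex set shows that none except the identity preserves every edge, so Aut(G) is trivial.

1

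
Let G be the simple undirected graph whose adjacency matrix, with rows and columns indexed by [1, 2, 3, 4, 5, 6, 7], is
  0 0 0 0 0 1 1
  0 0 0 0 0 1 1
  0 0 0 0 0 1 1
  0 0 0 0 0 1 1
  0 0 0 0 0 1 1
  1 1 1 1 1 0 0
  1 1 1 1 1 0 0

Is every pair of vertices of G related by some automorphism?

Automorphisms preserve degree, but G has vertices of degree 2 and vertices of degree 5; no automorphism maps one to the other, so G is not vertex-transitive.

No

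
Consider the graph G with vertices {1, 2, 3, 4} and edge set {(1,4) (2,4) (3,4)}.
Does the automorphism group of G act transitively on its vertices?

No

Vertex 4 is the only vertex of degree 3, so every automorphism fixes it; G is not vertex-transitive.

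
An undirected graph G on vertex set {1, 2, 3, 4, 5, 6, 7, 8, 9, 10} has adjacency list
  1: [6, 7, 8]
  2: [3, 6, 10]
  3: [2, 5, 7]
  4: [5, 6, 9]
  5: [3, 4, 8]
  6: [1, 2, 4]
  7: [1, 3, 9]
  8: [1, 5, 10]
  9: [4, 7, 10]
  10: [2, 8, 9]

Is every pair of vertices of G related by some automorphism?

G is 3-regular on 10 vertices with no triangles and no 4-cycles (girth 5): this is the Petersen graph. Viewing the Petersen graph as the Kneser graph K(5,2) — vertices are 2-subsets of {1,…,5}, edges join disjoint pairs — its automorphisms are exactly the permutations of the 5-element set, so Aut ≅ S_5 of order 120. This group acts transitively on the 10 vertices.

Yes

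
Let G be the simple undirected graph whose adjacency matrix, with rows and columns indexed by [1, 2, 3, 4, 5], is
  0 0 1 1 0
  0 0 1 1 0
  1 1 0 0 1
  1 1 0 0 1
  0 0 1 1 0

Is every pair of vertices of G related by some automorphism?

No

Automorphisms preserve degree, but G has vertices of degree 2 and vertices of degree 3; no automorphism maps one to the other, so G is not vertex-transitive.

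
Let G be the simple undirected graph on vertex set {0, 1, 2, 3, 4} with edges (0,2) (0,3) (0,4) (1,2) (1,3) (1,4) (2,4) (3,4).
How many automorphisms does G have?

8

Vertex 4 is the unique vertex of degree 4; the remaining 4 vertices each have degree 3 and induce a cycle, so G is the wheel on 5 vertices with hub 4. Every automorphism fixes the hub and acts on the rim 4-cycle, so Aut(G) ≅ Aut(C_4) = D_4 of order 8.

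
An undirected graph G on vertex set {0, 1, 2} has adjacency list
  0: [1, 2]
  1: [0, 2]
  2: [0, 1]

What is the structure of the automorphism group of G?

All 3 vertices are pairwise adjacent: G = K_3. Any permutation of the 3 vertices preserves K_3, so Aut(K_3) = S_3 of order 3! = 6.

S_3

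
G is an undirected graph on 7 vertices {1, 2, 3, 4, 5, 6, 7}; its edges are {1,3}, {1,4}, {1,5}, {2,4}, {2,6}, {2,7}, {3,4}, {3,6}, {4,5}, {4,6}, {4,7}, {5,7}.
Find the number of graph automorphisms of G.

12

Vertex 4 is the unique vertex of degree 6; the remaining 6 vertices each have degree 3 and induce a cycle, so G is the wheel on 7 vertices with hub 4. With the hub fixed, the remaining symmetry is that of the rim cycle C_6, giving the dihedral group D_6.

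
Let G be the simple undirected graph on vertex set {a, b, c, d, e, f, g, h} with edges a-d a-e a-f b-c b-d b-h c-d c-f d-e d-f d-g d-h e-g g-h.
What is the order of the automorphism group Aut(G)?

14

Vertex d is the unique vertex of degree 7; the remaining 7 vertices each have degree 3 and induce a cycle, so G is the wheel on 8 vertices with hub d. With the hub fixed, the remaining symmetry is that of the rim cycle C_7, giving the dihedral group D_7.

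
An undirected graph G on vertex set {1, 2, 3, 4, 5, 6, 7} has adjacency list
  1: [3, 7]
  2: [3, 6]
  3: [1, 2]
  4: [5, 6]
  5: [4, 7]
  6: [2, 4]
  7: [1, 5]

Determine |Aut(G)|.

14

G is 2-regular and connected on 7 vertices, i.e. the cycle C_7. The automorphisms of the 7-cycle are exactly the symmetries of a regular 7-gon: the dihedral group D_7, |D_7| = 14.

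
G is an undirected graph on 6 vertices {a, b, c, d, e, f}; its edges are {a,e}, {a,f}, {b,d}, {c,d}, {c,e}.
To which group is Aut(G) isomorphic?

the cyclic group of order 2

The degree sequence is [2, 1, 2, 2, 2, 1]; the two degree-1 vertices b and f are the ends of a path, so G = P_6. The only nontrivial automorphism of a path is the end-to-end reflection, so Aut(G) ≅ Z_2.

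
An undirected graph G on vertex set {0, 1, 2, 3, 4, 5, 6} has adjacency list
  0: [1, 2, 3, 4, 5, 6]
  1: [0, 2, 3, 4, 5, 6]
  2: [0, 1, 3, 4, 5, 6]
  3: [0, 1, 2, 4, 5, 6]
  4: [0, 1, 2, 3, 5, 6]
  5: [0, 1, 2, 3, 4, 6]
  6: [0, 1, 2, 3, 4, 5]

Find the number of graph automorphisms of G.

5040

Every vertex has degree 6, so G is the complete graph K_7. Any permutation of the 7 vertices preserves K_7, so Aut(K_7) = S_7 of order 7! = 5040.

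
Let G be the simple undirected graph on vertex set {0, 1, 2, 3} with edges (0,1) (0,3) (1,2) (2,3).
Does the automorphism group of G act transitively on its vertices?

Yes

G is 2-regular and bipartite on 2^2 = 4 vertices with girth 4; it is the hypercube graph Q_2. Aut(Q_2) consists of the signed permutations of the 2 coordinate axes: 2! permutations times 2^2 sign flips, so |Aut| = 2^2·2! = 8. This group acts transitively on the 4 vertices.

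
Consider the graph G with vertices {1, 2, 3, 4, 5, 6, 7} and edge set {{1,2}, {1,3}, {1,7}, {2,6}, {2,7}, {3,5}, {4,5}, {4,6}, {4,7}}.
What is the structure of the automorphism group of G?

The degree sequence is [3, 3, 2, 3, 2, 2, 3]. Checking the degree-preserving permutations of the vertex set shows that none except the identity preserves every edge, so Aut(G) is trivial.

1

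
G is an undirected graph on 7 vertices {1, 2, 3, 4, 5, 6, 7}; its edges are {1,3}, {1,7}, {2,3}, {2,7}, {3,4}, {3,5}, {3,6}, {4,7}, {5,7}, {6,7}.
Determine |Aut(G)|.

The vertices split by degree into {3, 7} (degree 5) and {1, 2, 4, 5, 6} (degree 2); every edge runs between the two parts, so G is the complete bipartite graph K_{2,5}. The parts have unequal sizes, so no automorphism swaps them; each part is permuted independently, giving S_5 × S_2 of order 5!·2! = 240.

240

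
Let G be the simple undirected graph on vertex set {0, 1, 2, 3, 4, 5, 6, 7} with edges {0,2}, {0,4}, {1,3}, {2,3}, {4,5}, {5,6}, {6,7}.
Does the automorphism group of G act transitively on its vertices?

No

Automorphisms preserve degree, but G has vertices of degree 1 and vertices of degree 2; no automorphism maps one to the other, so G is not vertex-transitive.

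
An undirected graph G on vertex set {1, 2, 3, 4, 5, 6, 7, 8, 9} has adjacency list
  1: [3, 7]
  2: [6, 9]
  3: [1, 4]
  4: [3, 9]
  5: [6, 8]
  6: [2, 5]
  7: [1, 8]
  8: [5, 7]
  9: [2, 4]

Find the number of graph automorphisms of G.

Every vertex has degree 2 and the graph is connected, so G is the 9-cycle C_9. C_9 has 9 rotations and 9 reflections, so Aut(C_9) ≅ D_9 of order 18.

18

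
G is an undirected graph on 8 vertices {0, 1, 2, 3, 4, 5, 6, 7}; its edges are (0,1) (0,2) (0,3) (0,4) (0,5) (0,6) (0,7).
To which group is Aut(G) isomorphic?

Vertex 0 has degree 7 and every other vertex has degree 1, so G is the star K_{1,7} with centre 0. Any automorphism fixes the centre and permutes the 7 leaves freely, so Aut(G) ≅ S_7 of order 7! = 5040.

S_7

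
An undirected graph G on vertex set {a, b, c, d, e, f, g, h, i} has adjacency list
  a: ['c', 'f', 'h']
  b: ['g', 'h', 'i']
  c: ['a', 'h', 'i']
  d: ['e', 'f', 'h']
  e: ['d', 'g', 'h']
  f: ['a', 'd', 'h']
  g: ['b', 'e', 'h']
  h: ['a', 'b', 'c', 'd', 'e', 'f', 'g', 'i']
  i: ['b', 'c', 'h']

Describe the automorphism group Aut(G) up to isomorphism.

Vertex h is the unique vertex of degree 8; the remaining 8 vertices each have degree 3 and induce a cycle, so G is the wheel on 9 vertices with hub h. Every automorphism fixes the hub and acts on the rim 8-cycle, so Aut(G) ≅ Aut(C_8) = D_8 of order 16.

the dihedral group of order 16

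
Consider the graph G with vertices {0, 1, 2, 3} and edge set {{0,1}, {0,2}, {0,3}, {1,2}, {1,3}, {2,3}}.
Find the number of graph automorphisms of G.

Every vertex has degree 3, so G is the complete graph K_4. Every bijection on the vertex set is an automorphism of K_4; hence Aut(K_4) ≅ S_4, order 24.

24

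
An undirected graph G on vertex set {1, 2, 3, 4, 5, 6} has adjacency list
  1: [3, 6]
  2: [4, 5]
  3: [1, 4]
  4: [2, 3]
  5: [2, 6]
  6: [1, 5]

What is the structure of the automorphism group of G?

G is 2-regular and connected on 6 vertices, i.e. the cycle C_6. C_6 has 6 rotations and 6 reflections, so Aut(C_6) ≅ D_6 of order 12.

the dihedral group of order 12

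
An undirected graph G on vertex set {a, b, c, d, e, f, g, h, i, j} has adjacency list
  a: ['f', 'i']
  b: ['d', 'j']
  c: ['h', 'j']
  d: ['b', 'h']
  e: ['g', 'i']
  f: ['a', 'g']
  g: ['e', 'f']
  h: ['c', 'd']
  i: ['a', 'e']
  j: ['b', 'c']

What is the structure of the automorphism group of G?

G has two connected components, {b, c, d, h, j} and {a, e, f, g, i}; each is 2-regular, so G = C_5 ⊔ C_5. Aut of a disjoint union of two copies of C_5 is the wreath product D_5 ≀ Z_2, of order 2·10² = 200.

D_5 ≀ Z_2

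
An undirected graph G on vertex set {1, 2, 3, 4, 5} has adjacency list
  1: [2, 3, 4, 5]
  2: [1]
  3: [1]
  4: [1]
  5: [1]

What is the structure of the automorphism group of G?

Vertex 1 has degree 4 and every other vertex has degree 1, so G is the star K_{1,4} with centre 1. Any automorphism fixes the centre and permutes the 4 leaves freely, so Aut(G) ≅ S_4 of order 4! = 24.

S_4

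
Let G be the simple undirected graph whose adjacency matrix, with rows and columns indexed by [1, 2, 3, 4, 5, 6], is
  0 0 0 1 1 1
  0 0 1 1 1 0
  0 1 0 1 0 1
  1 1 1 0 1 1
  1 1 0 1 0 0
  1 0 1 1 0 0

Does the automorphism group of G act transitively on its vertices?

No

Vertex 4 is the only vertex of degree 5, so every automorphism fixes it; G is not vertex-transitive.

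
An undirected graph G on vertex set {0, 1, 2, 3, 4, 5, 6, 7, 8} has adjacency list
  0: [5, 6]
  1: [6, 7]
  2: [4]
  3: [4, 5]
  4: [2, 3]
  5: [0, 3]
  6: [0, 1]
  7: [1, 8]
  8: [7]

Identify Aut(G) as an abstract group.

The degree sequence is [2, 2, 1, 2, 2, 2, 2, 2, 1]; the two degree-1 vertices 2 and 8 are the ends of a path, so G = P_9. The only nontrivial automorphism of a path is the end-to-end reflection, so Aut(G) ≅ Z_2.

C_2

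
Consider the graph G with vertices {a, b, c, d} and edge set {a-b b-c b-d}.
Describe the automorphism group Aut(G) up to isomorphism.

S_3

Vertex b has degree 3 and every other vertex has degree 1, so G is the star K_{1,3} with centre b. Any automorphism fixes the centre and permutes the 3 leaves freely, so Aut(G) ≅ S_3 of order 3! = 6.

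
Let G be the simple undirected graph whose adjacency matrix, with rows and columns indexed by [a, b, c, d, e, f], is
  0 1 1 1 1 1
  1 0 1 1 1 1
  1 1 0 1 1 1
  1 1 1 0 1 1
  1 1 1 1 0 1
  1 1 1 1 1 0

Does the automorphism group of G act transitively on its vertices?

Yes

Every vertex has degree 5, so G is the complete graph K_6. Any permutation of the 6 vertices preserves K_6, so Aut(K_6) = S_6 of order 6! = 720. This group acts transitively on the 6 vertices.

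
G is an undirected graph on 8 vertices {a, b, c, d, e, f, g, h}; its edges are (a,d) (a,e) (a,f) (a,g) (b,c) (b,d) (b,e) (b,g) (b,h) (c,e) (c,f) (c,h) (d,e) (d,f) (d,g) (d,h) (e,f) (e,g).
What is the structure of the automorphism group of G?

the trivial group

The degree sequence is [4, 5, 4, 6, 6, 4, 4, 3]. Checking the degree-preserving permutations of the vertex set shows that none except the identity preserves every edge, so Aut(G) is trivial.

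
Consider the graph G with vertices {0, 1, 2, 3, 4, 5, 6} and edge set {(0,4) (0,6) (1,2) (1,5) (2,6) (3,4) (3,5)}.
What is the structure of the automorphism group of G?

G is 2-regular and connected on 7 vertices, i.e. the cycle C_7. C_7 has 7 rotations and 7 reflections, so Aut(C_7) ≅ D_7 of order 14.

the dihedral group of order 14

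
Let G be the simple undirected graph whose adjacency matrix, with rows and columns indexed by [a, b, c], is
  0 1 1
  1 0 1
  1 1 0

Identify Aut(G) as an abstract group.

S_3

Every vertex has degree 2, so G is the complete graph K_3. Any permutation of the 3 vertices preserves K_3, so Aut(K_3) = S_3 of order 3! = 6.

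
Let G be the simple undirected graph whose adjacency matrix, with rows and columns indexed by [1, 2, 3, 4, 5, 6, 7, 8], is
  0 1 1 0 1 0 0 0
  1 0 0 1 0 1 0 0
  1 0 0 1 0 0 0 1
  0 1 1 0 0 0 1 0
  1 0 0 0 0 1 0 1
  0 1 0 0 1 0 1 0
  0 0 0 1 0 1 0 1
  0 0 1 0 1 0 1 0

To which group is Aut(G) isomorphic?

the hyperoctahedral group B_3

G is 3-regular and bipartite on 2^3 = 8 vertices with girth 4; it is the hypercube graph Q_3. The symmetry group of the 3-cube is the hyperoctahedral group B_3 = Z_2 ≀ S_3, of order 2^3·3! = 48.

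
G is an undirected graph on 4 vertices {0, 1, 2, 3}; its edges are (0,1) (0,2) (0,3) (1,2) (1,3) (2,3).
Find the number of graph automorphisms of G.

Every vertex has degree 3, so G is the complete graph K_4. Every bijection on the vertex set is an automorphism of K_4; hence Aut(K_4) ≅ S_4, order 24.

24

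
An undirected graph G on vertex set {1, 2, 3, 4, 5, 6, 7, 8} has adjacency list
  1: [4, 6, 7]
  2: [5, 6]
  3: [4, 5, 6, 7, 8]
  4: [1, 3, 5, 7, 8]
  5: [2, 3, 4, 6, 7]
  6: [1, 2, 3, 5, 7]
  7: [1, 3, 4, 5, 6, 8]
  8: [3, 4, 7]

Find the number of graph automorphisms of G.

The degree sequence is [3, 2, 5, 5, 5, 5, 6, 3]. Checking the degree-preserving permutations of the vertex set shows that none except the identity preserves every edge, so Aut(G) is trivial.

1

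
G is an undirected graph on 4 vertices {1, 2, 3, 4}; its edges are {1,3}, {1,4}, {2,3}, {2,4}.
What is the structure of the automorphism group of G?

Z_2^2 ⋊ S_2

G is 2-regular and bipartite on 2^2 = 4 vertices with girth 4; it is the hypercube graph Q_2. The symmetry group of the 2-cube is the hyperoctahedral group B_2 = Z_2 ≀ S_2, of order 2^2·2! = 8.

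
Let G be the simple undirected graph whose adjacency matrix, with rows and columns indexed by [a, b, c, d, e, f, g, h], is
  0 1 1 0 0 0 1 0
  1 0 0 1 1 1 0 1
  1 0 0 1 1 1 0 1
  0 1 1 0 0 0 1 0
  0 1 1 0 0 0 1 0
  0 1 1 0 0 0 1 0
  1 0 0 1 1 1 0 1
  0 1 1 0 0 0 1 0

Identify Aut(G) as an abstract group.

The vertices split by degree into {b, c, g} (degree 5) and {a, d, e, f, h} (degree 3); every edge runs between the two parts, so G is the complete bipartite graph K_{3,5}. Automorphisms preserve the bipartition setwise (since the parts differ in size) and act as S_5 × S_3 within it; |Aut| = 720.

S_5 × S_3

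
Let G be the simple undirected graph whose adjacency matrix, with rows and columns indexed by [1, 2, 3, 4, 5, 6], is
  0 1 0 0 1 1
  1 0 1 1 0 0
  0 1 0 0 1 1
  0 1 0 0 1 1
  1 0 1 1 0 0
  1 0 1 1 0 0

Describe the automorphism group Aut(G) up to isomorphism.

S_3 ≀ Z_2

G is 3-regular and bipartite with parts {1, 3, 4} and {2, 5, 6} (each part is independent and every cross-pair is an edge), so G = K_{3,3}. Aut(K_{3,3}) is the wreath product S_3 ≀ Z_2: permute within each part, then optionally swap the parts; |Aut| = 2·(3!)² = 72.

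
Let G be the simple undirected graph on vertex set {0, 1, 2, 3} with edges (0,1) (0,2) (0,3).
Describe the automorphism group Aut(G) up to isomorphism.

S_3

Vertex 0 has degree 3 and every other vertex has degree 1, so G is the star K_{1,3} with centre 0. Any automorphism fixes the centre and permutes the 3 leaves freely, so Aut(G) ≅ S_3 of order 3! = 6.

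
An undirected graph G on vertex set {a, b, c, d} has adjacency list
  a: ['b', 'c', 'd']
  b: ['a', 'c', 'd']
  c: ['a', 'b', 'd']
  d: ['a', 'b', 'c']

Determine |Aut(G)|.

24

Every vertex has degree 3, so G is the complete graph K_4. Every bijection on the vertex set is an automorphism of K_4; hence Aut(K_4) ≅ S_4, order 24.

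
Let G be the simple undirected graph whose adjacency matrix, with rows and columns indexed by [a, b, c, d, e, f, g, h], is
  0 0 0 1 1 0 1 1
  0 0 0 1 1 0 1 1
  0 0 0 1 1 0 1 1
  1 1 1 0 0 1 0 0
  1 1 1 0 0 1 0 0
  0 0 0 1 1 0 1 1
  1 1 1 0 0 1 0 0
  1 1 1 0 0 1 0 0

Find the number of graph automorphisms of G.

1152

G is 4-regular and bipartite with parts {a, b, c, f} and {d, e, g, h} (each part is independent and every cross-pair is an edge), so G = K_{4,4}. Aut(K_{4,4}) is the wreath product S_4 ≀ Z_2: permute within each part, then optionally swap the parts; |Aut| = 2·(4!)² = 1152.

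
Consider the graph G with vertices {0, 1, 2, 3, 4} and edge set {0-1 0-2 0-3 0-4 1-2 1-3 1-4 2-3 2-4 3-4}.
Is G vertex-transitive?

All 5 vertices are pairwise adjacent: G = K_5. Any permutation of the 5 vertices preserves K_5, so Aut(K_5) = S_5 of order 5! = 120. Under this action every vertex can be carried to every other, so G is vertex-transitive.

Yes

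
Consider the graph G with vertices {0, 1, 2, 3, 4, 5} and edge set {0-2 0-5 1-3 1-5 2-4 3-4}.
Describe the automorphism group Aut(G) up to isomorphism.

D_6

Every vertex has degree 2 and the graph is connected, so G is the 6-cycle C_6. C_6 has 6 rotations and 6 reflections, so Aut(C_6) ≅ D_6 of order 12.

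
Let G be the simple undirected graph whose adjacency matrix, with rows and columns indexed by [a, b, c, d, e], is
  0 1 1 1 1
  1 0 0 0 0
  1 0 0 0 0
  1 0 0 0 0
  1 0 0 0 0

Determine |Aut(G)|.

24

Vertex a has degree 4 and every other vertex has degree 1, so G is the star K_{1,4} with centre a. Any automorphism fixes the centre and permutes the 4 leaves freely, so Aut(G) ≅ S_4 of order 4! = 24.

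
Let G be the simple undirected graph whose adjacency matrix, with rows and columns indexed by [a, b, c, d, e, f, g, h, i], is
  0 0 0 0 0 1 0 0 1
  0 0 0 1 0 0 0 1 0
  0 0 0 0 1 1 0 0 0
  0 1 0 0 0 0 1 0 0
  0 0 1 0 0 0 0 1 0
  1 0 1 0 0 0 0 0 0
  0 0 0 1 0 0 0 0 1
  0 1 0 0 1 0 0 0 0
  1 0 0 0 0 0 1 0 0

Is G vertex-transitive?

G is 2-regular and connected on 9 vertices, i.e. the cycle C_9. C_9 has 9 rotations and 9 reflections, so Aut(C_9) ≅ D_9 of order 18. This group acts transitively on the 9 vertices.

Yes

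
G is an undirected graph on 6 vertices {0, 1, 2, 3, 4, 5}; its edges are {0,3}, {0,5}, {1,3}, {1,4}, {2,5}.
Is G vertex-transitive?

Automorphisms preserve degree, but G has vertices of degree 1 and vertices of degree 2; no automorphism maps one to the other, so G is not vertex-transitive.

No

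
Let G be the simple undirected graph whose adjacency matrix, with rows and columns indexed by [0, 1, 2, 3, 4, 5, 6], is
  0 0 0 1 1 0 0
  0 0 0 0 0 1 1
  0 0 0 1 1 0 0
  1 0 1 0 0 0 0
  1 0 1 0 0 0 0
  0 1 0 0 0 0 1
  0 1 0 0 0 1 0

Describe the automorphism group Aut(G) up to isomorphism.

D_3 × D_4

G has two connected components, {0, 2, 3, 4} and {1, 5, 6}; each is 2-regular, so G = C_4 ⊔ C_3. No automorphism exchanges components of different sizes, hence Aut(G) is the direct product D_3 × D_4, order 48.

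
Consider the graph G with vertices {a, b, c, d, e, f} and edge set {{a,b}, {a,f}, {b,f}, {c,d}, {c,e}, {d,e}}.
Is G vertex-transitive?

Yes

G has two connected components, {a, b, f} and {c, d, e}; each is 2-regular, so G = C_3 ⊔ C_3. With two isomorphic components, Aut(G) = Aut(C_3) ≀ S_2 = (D_3 × D_3) ⋊ Z_2: permute each cycle by D_3, then optionally swap the two cycles. Order 2·(2·3)² = 72. This group acts transitively on the 6 vertices.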